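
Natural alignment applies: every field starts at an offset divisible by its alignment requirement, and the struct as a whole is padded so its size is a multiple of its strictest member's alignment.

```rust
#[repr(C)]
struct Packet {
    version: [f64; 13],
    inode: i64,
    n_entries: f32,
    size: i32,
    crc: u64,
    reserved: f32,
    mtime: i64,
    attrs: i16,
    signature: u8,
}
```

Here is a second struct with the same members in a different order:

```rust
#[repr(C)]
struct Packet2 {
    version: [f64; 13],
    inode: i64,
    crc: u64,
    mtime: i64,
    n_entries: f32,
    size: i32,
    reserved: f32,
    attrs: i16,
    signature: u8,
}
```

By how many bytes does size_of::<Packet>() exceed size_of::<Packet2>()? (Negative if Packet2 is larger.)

0..104  version  (104B, 8-aligned)
104..112  inode  (8B, 8-aligned)
112..116  n_entries  (4B, 4-aligned)
116..120  size  (4B, 4-aligned)
120..128  crc  (8B, 8-aligned)
128..132  reserved  (4B, 4-aligned)
132..136  -- padding (4B)
136..144  mtime  (8B, 8-aligned)
144..146  attrs  (2B, 2-aligned)
146..147  signature  (1B, 1-aligned)
147..152  -- tail padding (5B)
sizeof = 152, alignof = 8
— Packet2 —
0..104  version  (104B, 8-aligned)
104..112  inode  (8B, 8-aligned)
112..120  crc  (8B, 8-aligned)
120..128  mtime  (8B, 8-aligned)
128..132  n_entries  (4B, 4-aligned)
132..136  size  (4B, 4-aligned)
136..140  reserved  (4B, 4-aligned)
140..142  attrs  (2B, 2-aligned)
142..143  signature  (1B, 1-aligned)
143..144  -- tail padding (1B)
sizeof = 144, alignof = 8
152 − 144 = 8

8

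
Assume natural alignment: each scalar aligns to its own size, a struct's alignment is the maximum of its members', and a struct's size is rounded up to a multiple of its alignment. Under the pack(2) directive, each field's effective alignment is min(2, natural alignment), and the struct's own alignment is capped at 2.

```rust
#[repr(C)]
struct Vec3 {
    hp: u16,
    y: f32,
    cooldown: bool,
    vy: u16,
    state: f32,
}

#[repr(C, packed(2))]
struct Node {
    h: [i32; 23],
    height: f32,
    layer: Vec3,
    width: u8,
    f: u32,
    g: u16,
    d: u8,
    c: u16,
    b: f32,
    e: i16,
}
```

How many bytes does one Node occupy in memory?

Vec3: 0..2  hp  (2B, 2-aligned); 2..4  -- padding (2B); 4..8  y  (4B, 4-aligned); 8..9  cooldown  (1B, 1-aligned); 9..10  -- padding (1B); 10..12  vy  (2B, 2-aligned); 12..16  state  (4B, 4-aligned); sizeof = 16, alignof = 4
0..92  h  (92B, 2-aligned)
92..96  height  (4B, 2-aligned)
96..112  layer  (16B, 2-aligned)
112..113  width  (1B, 1-aligned)
113..114  -- padding (1B)
114..118  f  (4B, 2-aligned)
118..120  g  (2B, 2-aligned)
120..121  d  (1B, 1-aligned)
121..122  -- padding (1B)
122..124  c  (2B, 2-aligned)
124..128  b  (4B, 2-aligned)
128..130  e  (2B, 2-aligned)
sizeof = 130, alignof = 2

130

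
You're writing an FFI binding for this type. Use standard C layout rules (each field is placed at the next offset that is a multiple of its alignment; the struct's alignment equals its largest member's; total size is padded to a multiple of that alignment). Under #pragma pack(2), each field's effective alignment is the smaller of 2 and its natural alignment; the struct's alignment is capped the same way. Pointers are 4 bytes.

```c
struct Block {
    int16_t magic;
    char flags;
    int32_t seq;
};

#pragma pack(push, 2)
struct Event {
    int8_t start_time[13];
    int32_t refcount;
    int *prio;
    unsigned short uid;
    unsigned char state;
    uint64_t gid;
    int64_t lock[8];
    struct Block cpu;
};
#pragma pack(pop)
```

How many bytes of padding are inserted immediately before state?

Block: @0: magic [2B, align 2] → 2; @2: flags [1B, align 1] → 3; +1 pad (align 4); @4: seq [4B, align 4] → 8; size 8, align 4
@0: start_time [13B, align 1] → 13
+1 pad (align 2)
@14: refcount [4B, align 2] → 18
@18: prio [4B, align 2] → 22
@22: uid [2B, align 2] → 24
@24: state [1B, align 1] → 25

0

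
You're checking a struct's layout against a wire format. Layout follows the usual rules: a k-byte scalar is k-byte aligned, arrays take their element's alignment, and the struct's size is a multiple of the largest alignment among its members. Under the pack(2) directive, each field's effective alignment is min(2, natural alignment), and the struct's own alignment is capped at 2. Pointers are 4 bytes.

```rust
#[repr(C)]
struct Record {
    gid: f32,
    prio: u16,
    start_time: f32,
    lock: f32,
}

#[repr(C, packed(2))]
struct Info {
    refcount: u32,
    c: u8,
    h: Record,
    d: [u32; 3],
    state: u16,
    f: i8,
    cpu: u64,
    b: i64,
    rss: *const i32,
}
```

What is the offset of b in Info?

Record: gid at 0 (size 4, align 4) → ends 4; prio at 4 (size 2, align 2) → ends 6; pad 2 to align 4 for start_time; start_time at 8 (size 4, align 4) → ends 12; lock at 12 (size 4, align 4) → ends 16; total 16 bytes, alignment 4
refcount at 0 (size 4, align 2) → ends 4
c at 4 (size 1, align 1) → ends 5
pad 1 to align 2 for h
h at 6 (size 16, align 2) → ends 22
d at 22 (size 12, align 2) → ends 34
state at 34 (size 2, align 2) → ends 36
f at 36 (size 1, align 1) → ends 37
pad 1 to align 2 for cpu
cpu at 38 (size 8, align 2) → ends 46
b at 46 (size 8, align 2) → ends 54

46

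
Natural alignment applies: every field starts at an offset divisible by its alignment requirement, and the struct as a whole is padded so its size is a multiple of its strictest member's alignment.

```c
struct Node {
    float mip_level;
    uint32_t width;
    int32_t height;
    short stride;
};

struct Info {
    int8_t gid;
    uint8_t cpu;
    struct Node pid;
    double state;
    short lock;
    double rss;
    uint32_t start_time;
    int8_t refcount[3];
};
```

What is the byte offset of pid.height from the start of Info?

Node: @0: mip_level [4B, align 4] → 4; @4: width [4B, align 4] → 8; @8: height [4B, align 4] → 12; @12: stride [2B, align 2] → 14; +2 tail pad (align 4); size 16, align 4
@0: gid [1B, align 1] → 1
@1: cpu [1B, align 1] → 2
+2 pad (align 4)
@4: pid [16B, align 4] → 20
within Node: height at 8
4 + 8 = 12

12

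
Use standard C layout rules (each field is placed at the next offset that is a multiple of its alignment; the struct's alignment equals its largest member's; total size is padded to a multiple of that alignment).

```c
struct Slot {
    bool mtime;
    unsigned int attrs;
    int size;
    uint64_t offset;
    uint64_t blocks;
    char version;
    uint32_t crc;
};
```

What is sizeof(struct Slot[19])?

760

0..1  mtime  (1B, 1-aligned)
1..4  -- padding (3B)
4..8  attrs  (4B, 4-aligned)
8..12  size  (4B, 4-aligned)
12..16  -- padding (4B)
16..24  offset  (8B, 8-aligned)
24..32  blocks  (8B, 8-aligned)
32..33  version  (1B, 1-aligned)
33..36  -- padding (3B)
36..40  crc  (4B, 4-aligned)
sizeof = 40, alignof = 8
array of 19: 19 × 40 = 760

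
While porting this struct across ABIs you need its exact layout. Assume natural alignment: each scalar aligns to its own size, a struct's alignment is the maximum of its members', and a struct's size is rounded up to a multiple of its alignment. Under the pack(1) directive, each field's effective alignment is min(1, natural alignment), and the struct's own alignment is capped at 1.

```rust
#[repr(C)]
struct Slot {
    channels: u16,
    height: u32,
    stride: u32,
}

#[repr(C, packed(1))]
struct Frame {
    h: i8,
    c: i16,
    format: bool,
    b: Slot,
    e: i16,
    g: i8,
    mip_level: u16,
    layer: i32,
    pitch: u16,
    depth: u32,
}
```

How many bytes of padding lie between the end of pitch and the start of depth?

0

Slot: 0..2  channels  (2B, 2-aligned); 2..4  -- padding (2B); 4..8  height  (4B, 4-aligned); 8..12  stride  (4B, 4-aligned); sizeof = 12, alignof = 4
0..1  h  (1B, 1-aligned)
1..3  c  (2B, 1-aligned)
3..4  format  (1B, 1-aligned)
4..16  b  (12B, 1-aligned)
16..18  e  (2B, 1-aligned)
18..19  g  (1B, 1-aligned)
19..21  mip_level  (2B, 1-aligned)
21..25  layer  (4B, 1-aligned)
25..27  pitch  (2B, 1-aligned)
27..31  depth  (4B, 1-aligned)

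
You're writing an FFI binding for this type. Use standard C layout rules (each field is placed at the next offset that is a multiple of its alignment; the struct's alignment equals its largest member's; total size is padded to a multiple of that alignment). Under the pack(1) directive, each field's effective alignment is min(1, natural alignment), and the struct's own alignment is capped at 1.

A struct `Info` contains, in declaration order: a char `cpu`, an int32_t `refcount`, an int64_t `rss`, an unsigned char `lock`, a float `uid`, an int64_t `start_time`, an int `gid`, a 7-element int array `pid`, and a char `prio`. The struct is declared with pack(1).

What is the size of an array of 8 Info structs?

0..1  cpu  (1B, 1-aligned)
1..5  refcount  (4B, 1-aligned)
5..13  rss  (8B, 1-aligned)
13..14  lock  (1B, 1-aligned)
14..18  uid  (4B, 1-aligned)
18..26  start_time  (8B, 1-aligned)
26..30  gid  (4B, 1-aligned)
30..58  pid  (28B, 1-aligned)
58..59  prio  (1B, 1-aligned)
sizeof = 59, alignof = 1
array of 8: 8 × 59 = 472

472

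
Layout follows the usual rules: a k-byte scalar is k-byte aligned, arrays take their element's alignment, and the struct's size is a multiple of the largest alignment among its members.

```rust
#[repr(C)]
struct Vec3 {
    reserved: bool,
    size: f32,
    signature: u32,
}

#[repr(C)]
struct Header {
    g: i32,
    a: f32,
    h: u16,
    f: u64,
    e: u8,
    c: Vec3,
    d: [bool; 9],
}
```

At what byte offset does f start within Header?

Vec3: reserved at 0 (size 1, align 1) → ends 1; pad 3 to align 4 for size; size at 4 (size 4, align 4) → ends 8; signature at 8 (size 4, align 4) → ends 12; total 12 bytes, alignment 4
g at 0 (size 4, align 4) → ends 4
a at 4 (size 4, align 4) → ends 8
h at 8 (size 2, align 2) → ends 10
pad 6 to align 8 for f
f at 16 (size 8, align 8) → ends 24

16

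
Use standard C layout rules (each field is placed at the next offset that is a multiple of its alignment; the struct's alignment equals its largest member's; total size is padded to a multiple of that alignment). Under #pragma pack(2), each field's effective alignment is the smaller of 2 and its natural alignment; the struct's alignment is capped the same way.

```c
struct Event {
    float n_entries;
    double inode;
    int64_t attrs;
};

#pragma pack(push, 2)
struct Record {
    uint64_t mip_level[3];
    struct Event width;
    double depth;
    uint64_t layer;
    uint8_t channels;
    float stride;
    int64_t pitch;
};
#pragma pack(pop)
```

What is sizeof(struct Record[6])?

468

Event: n_entries at 0 (size 4, align 4) → ends 4; pad 4 to align 8 for inode; inode at 8 (size 8, align 8) → ends 16; attrs at 16 (size 8, align 8) → ends 24; total 24 bytes, alignment 8
mip_level at 0 (size 24, align 2) → ends 24
width at 24 (size 24, align 2) → ends 48
depth at 48 (size 8, align 2) → ends 56
layer at 56 (size 8, align 2) → ends 64
channels at 64 (size 1, align 1) → ends 65
pad 1 to align 2 for stride
stride at 66 (size 4, align 2) → ends 70
pitch at 70 (size 8, align 2) → ends 78
total 78 bytes, alignment 2
array of 6: 6 × 78 = 468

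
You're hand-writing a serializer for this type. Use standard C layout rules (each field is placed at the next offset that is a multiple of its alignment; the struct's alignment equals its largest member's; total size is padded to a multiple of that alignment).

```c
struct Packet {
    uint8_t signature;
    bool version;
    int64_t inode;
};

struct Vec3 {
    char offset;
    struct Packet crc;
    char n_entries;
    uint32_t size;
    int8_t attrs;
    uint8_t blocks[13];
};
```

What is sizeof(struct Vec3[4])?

192

Packet: @0: signature [1B, align 1] → 1; @1: version [1B, align 1] → 2; +6 pad (align 8); @8: inode [8B, align 8] → 16; size 16, align 8
@0: offset [1B, align 1] → 1
+7 pad (align 8)
@8: crc [16B, align 8] → 24
@24: n_entries [1B, align 1] → 25
+3 pad (align 4)
@28: size [4B, align 4] → 32
@32: attrs [1B, align 1] → 33
@33: blocks [13B, align 1] → 46
+2 tail pad (align 8)
size 48, align 8
array of 4: 4 × 48 = 192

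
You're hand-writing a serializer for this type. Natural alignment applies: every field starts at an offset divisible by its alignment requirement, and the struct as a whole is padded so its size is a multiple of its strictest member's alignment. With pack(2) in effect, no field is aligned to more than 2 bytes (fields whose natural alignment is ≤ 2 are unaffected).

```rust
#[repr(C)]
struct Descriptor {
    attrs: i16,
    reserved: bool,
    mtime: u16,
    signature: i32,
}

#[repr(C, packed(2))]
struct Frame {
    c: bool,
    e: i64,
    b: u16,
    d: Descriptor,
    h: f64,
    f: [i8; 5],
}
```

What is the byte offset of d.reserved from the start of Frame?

Descriptor: attrs at 0 (size 2, align 2) → ends 2; reserved at 2 (size 1, align 1) → ends 3; pad 1 to align 2 for mtime; mtime at 4 (size 2, align 2) → ends 6; pad 2 to align 4 for signature; signature at 8 (size 4, align 4) → ends 12; total 12 bytes, alignment 4
c at 0 (size 1, align 1) → ends 1
pad 1 to align 2 for e
e at 2 (size 8, align 2) → ends 10
b at 10 (size 2, align 2) → ends 12
d at 12 (size 12, align 2) → ends 24
within Descriptor: reserved at 2
12 + 2 = 14

14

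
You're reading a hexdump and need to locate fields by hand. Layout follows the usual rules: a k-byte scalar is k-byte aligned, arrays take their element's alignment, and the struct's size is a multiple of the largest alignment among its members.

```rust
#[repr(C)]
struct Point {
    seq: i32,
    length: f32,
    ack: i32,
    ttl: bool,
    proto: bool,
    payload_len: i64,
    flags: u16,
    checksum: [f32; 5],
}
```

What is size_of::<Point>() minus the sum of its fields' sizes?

4

0..4  seq  (4B, 4-aligned)
4..8  length  (4B, 4-aligned)
8..12  ack  (4B, 4-aligned)
12..13  ttl  (1B, 1-aligned)
13..14  proto  (1B, 1-aligned)
14..16  -- padding (2B)
16..24  payload_len  (8B, 8-aligned)
24..26  flags  (2B, 2-aligned)
26..28  -- padding (2B)
28..48  checksum  (20B, 4-aligned)
sizeof = 48, alignof = 8
data bytes 44, size 48 → padding 4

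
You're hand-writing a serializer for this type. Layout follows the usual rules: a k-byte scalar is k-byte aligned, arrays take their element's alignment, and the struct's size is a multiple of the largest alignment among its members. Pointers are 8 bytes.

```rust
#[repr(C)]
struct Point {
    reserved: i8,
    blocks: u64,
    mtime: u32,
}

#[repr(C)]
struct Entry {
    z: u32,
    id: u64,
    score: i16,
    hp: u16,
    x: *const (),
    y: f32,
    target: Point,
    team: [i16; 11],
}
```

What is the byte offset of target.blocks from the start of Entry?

48

Point: @0: reserved [1B, align 1] → 1; +7 pad (align 8); @8: blocks [8B, align 8] → 16; @16: mtime [4B, align 4] → 20; +4 tail pad (align 8); size 24, align 8
@0: z [4B, align 4] → 4
+4 pad (align 8)
@8: id [8B, align 8] → 16
@16: score [2B, align 2] → 18
@18: hp [2B, align 2] → 20
+4 pad (align 8)
@24: x [8B, align 8] → 32
@32: y [4B, align 4] → 36
+4 pad (align 8)
@40: target [24B, align 8] → 64
within Point: blocks at 8
40 + 8 = 48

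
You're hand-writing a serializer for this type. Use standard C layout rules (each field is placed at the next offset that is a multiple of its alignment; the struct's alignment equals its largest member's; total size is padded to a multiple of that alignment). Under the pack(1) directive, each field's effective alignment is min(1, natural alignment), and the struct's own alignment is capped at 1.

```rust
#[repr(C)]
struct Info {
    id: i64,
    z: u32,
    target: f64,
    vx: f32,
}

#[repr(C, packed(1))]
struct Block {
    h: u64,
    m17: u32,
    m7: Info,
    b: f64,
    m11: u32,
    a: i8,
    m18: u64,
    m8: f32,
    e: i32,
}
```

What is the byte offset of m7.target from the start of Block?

28

Info: id at 0 (size 8, align 8) → ends 8; z at 8 (size 4, align 4) → ends 12; pad 4 to align 8 for target; target at 16 (size 8, align 8) → ends 24; vx at 24 (size 4, align 4) → ends 28; tail pad 4 to reach multiple of 8; total 32 bytes, alignment 8
h at 0 (size 8, align 1) → ends 8
m17 at 8 (size 4, align 1) → ends 12
m7 at 12 (size 32, align 1) → ends 44
within Info: target at 16
12 + 16 = 28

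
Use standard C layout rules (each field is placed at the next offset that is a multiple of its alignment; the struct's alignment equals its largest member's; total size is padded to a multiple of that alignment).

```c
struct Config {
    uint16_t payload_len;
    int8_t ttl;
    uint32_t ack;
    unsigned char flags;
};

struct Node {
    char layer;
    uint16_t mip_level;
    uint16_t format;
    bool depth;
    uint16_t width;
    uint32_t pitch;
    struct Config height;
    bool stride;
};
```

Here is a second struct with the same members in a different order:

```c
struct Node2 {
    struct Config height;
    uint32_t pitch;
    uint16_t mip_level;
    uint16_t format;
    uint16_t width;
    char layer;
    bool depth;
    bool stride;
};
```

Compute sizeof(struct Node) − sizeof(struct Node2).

Config: 0..2  payload_len  (2B, 2-aligned); 2..3  ttl  (1B, 1-aligned); 3..4  -- padding (1B); 4..8  ack  (4B, 4-aligned); 8..9  flags  (1B, 1-aligned); 9..12  -- tail padding (3B); sizeof = 12, alignof = 4
0..1  layer  (1B, 1-aligned)
1..2  -- padding (1B)
2..4  mip_level  (2B, 2-aligned)
4..6  format  (2B, 2-aligned)
6..7  depth  (1B, 1-aligned)
7..8  -- padding (1B)
8..10  width  (2B, 2-aligned)
10..12  -- padding (2B)
12..16  pitch  (4B, 4-aligned)
16..28  height  (12B, 4-aligned)
28..29  stride  (1B, 1-aligned)
29..32  -- tail padding (3B)
sizeof = 32, alignof = 4
— Node2 —
0..12  height  (12B, 4-aligned)
12..16  pitch  (4B, 4-aligned)
16..18  mip_level  (2B, 2-aligned)
18..20  format  (2B, 2-aligned)
20..22  width  (2B, 2-aligned)
22..23  layer  (1B, 1-aligned)
23..24  depth  (1B, 1-aligned)
24..25  stride  (1B, 1-aligned)
25..28  -- tail padding (3B)
sizeof = 28, alignof = 4
32 − 28 = 4

4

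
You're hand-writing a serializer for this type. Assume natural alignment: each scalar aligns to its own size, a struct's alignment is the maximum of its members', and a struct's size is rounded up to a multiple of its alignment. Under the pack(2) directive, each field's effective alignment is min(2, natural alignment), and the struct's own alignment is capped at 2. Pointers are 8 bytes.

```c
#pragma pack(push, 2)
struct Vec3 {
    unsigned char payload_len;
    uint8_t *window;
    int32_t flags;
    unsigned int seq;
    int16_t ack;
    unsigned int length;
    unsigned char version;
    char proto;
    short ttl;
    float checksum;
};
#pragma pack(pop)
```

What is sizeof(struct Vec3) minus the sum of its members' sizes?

payload_len at 0 (size 1, align 1) → ends 1
pad 1 to align 2 for window
window at 2 (size 8, align 2) → ends 10
flags at 10 (size 4, align 2) → ends 14
seq at 14 (size 4, align 2) → ends 18
ack at 18 (size 2, align 2) → ends 20
length at 20 (size 4, align 2) → ends 24
version at 24 (size 1, align 1) → ends 25
proto at 25 (size 1, align 1) → ends 26
ttl at 26 (size 2, align 2) → ends 28
checksum at 28 (size 4, align 2) → ends 32
total 32 bytes, alignment 2
data bytes 31, size 32 → padding 1

1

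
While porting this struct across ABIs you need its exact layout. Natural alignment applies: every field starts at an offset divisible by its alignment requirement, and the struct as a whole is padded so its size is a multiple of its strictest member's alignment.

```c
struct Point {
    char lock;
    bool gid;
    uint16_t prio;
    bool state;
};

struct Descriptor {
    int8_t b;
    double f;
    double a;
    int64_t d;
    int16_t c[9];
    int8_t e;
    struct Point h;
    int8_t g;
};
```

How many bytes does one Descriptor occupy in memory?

64

Point: 0..1  lock  (1B, 1-aligned); 1..2  gid  (1B, 1-aligned); 2..4  prio  (2B, 2-aligned); 4..5  state  (1B, 1-aligned); 5..6  -- tail padding (1B); sizeof = 6, alignof = 2
0..1  b  (1B, 1-aligned)
1..8  -- padding (7B)
8..16  f  (8B, 8-aligned)
16..24  a  (8B, 8-aligned)
24..32  d  (8B, 8-aligned)
32..50  c  (18B, 2-aligned)
50..51  e  (1B, 1-aligned)
51..52  -- padding (1B)
52..58  h  (6B, 2-aligned)
58..59  g  (1B, 1-aligned)
59..64  -- tail padding (5B)
sizeof = 64, alignof = 8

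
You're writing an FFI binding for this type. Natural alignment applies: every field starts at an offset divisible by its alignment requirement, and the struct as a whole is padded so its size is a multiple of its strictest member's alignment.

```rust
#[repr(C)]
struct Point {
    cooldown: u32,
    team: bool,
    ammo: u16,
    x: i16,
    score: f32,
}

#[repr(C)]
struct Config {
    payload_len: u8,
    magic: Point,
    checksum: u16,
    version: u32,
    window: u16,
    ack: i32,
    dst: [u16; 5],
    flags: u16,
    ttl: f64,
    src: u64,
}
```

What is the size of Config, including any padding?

64 bytes

Point: cooldown at 0 (size 4, align 4) → ends 4; team at 4 (size 1, align 1) → ends 5; pad 1 to align 2 for ammo; ammo at 6 (size 2, align 2) → ends 8; x at 8 (size 2, align 2) → ends 10; pad 2 to align 4 for score; score at 12 (size 4, align 4) → ends 16; total 16 bytes, alignment 4
payload_len at 0 (size 1, align 1) → ends 1
pad 3 to align 4 for magic
magic at 4 (size 16, align 4) → ends 20
checksum at 20 (size 2, align 2) → ends 22
pad 2 to align 4 for version
version at 24 (size 4, align 4) → ends 28
window at 28 (size 2, align 2) → ends 30
pad 2 to align 4 for ack
ack at 32 (size 4, align 4) → ends 36
dst at 36 (size 10, align 2) → ends 46
flags at 46 (size 2, align 2) → ends 48
ttl at 48 (size 8, align 8) → ends 56
src at 56 (size 8, align 8) → ends 64
total 64 bytes, alignment 8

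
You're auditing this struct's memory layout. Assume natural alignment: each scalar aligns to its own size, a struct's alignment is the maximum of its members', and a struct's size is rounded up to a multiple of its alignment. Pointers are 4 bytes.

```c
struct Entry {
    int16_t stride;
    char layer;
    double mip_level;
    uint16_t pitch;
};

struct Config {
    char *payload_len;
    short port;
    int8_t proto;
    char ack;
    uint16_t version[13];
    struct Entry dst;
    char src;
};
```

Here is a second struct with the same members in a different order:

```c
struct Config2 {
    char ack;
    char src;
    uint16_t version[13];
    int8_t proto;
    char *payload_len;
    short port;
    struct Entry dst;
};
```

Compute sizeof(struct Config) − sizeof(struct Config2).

Entry: 0..2  stride  (2B, 2-aligned); 2..3  layer  (1B, 1-aligned); 3..8  -- padding (5B); 8..16  mip_level  (8B, 8-aligned); 16..18  pitch  (2B, 2-aligned); 18..24  -- tail padding (6B); sizeof = 24, alignof = 8
0..4  payload_len  (4B, 4-aligned)
4..6  port  (2B, 2-aligned)
6..7  proto  (1B, 1-aligned)
7..8  ack  (1B, 1-aligned)
8..34  version  (26B, 2-aligned)
34..40  -- padding (6B)
40..64  dst  (24B, 8-aligned)
64..65  src  (1B, 1-aligned)
65..72  -- tail padding (7B)
sizeof = 72, alignof = 8
— Config2 —
0..1  ack  (1B, 1-aligned)
1..2  src  (1B, 1-aligned)
2..28  version  (26B, 2-aligned)
28..29  proto  (1B, 1-aligned)
29..32  -- padding (3B)
32..36  payload_len  (4B, 4-aligned)
36..38  port  (2B, 2-aligned)
38..40  -- padding (2B)
40..64  dst  (24B, 8-aligned)
sizeof = 64, alignof = 8
72 − 64 = 8

8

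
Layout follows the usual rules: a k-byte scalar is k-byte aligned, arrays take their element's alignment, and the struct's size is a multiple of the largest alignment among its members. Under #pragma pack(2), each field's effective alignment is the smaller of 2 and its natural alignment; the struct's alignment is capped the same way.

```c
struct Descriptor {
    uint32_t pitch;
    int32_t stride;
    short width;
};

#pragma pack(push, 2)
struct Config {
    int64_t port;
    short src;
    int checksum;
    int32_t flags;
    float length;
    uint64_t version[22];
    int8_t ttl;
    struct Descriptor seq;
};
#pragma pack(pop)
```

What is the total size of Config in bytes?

Descriptor: 0..4  pitch  (4B, 4-aligned); 4..8  stride  (4B, 4-aligned); 8..10  width  (2B, 2-aligned); 10..12  -- tail padding (2B); sizeof = 12, alignof = 4
0..8  port  (8B, 2-aligned)
8..10  src  (2B, 2-aligned)
10..14  checksum  (4B, 2-aligned)
14..18  flags  (4B, 2-aligned)
18..22  length  (4B, 2-aligned)
22..198  version  (176B, 2-aligned)
198..199  ttl  (1B, 1-aligned)
199..200  -- padding (1B)
200..212  seq  (12B, 2-aligned)
sizeof = 212, alignof = 2

212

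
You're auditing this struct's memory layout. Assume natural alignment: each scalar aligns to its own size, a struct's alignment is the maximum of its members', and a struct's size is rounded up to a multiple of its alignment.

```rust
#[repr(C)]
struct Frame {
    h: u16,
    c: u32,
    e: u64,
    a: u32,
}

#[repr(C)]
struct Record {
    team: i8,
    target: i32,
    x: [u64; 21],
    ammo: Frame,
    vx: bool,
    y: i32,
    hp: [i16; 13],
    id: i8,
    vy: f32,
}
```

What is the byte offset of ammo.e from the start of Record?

184

Frame: h at 0 (size 2, align 2) → ends 2; pad 2 to align 4 for c; c at 4 (size 4, align 4) → ends 8; e at 8 (size 8, align 8) → ends 16; a at 16 (size 4, align 4) → ends 20; tail pad 4 to reach multiple of 8; total 24 bytes, alignment 8
team at 0 (size 1, align 1) → ends 1
pad 3 to align 4 for target
target at 4 (size 4, align 4) → ends 8
x at 8 (size 168, align 8) → ends 176
ammo at 176 (size 24, align 8) → ends 200
within Frame: e at 8
176 + 8 = 184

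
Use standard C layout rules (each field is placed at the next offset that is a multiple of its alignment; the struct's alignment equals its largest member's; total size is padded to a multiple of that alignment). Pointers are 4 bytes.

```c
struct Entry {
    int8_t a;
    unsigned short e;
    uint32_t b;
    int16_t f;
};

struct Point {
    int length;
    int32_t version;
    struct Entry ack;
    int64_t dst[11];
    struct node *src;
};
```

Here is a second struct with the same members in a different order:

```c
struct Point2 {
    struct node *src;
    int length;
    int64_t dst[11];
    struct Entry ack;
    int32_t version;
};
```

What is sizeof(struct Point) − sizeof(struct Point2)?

8

Entry: a at 0 (size 1, align 1) → ends 1; pad 1 to align 2 for e; e at 2 (size 2, align 2) → ends 4; b at 4 (size 4, align 4) → ends 8; f at 8 (size 2, align 2) → ends 10; tail pad 2 to reach multiple of 4; total 12 bytes, alignment 4
length at 0 (size 4, align 4) → ends 4
version at 4 (size 4, align 4) → ends 8
ack at 8 (size 12, align 4) → ends 20
pad 4 to align 8 for dst
dst at 24 (size 88, align 8) → ends 112
src at 112 (size 4, align 4) → ends 116
tail pad 4 to reach multiple of 8
total 120 bytes, alignment 8
— Point2 —
src at 0 (size 4, align 4) → ends 4
length at 4 (size 4, align 4) → ends 8
dst at 8 (size 88, align 8) → ends 96
ack at 96 (size 12, align 4) → ends 108
version at 108 (size 4, align 4) → ends 112
total 112 bytes, alignment 8
120 − 112 = 8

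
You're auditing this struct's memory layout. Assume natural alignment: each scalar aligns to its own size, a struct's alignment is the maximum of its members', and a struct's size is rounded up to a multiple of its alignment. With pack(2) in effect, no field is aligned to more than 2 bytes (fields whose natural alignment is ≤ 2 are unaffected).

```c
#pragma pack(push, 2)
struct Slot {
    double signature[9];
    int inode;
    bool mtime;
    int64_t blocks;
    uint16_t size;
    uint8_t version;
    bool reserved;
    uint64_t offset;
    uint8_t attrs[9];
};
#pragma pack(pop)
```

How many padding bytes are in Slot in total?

0..72  signature  (72B, 2-aligned)
72..76  inode  (4B, 2-aligned)
76..77  mtime  (1B, 1-aligned)
77..78  -- padding (1B)
78..86  blocks  (8B, 2-aligned)
86..88  size  (2B, 2-aligned)
88..89  version  (1B, 1-aligned)
89..90  reserved  (1B, 1-aligned)
90..98  offset  (8B, 2-aligned)
98..107  attrs  (9B, 1-aligned)
107..108  -- tail padding (1B)
sizeof = 108, alignof = 2
data bytes 106, size 108 → padding 2

2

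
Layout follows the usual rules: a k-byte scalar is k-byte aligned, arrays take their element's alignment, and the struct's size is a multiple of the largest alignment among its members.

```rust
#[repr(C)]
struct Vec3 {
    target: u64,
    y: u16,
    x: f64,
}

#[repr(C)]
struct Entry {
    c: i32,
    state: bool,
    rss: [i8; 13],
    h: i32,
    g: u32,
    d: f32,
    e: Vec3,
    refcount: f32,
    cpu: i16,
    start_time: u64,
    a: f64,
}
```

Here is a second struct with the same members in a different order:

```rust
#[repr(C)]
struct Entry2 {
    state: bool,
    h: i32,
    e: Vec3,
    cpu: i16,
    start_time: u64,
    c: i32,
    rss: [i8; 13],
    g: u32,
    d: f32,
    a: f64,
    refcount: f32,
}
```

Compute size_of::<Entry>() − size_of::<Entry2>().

-16

Vec3: target at 0 (size 8, align 8) → ends 8; y at 8 (size 2, align 2) → ends 10; pad 6 to align 8 for x; x at 16 (size 8, align 8) → ends 24; total 24 bytes, alignment 8
c at 0 (size 4, align 4) → ends 4
state at 4 (size 1, align 1) → ends 5
rss at 5 (size 13, align 1) → ends 18
pad 2 to align 4 for h
h at 20 (size 4, align 4) → ends 24
g at 24 (size 4, align 4) → ends 28
d at 28 (size 4, align 4) → ends 32
e at 32 (size 24, align 8) → ends 56
refcount at 56 (size 4, align 4) → ends 60
cpu at 60 (size 2, align 2) → ends 62
pad 2 to align 8 for start_time
start_time at 64 (size 8, align 8) → ends 72
a at 72 (size 8, align 8) → ends 80
total 80 bytes, alignment 8
— Entry2 —
state at 0 (size 1, align 1) → ends 1
pad 3 to align 4 for h
h at 4 (size 4, align 4) → ends 8
e at 8 (size 24, align 8) → ends 32
cpu at 32 (size 2, align 2) → ends 34
pad 6 to align 8 for start_time
start_time at 40 (size 8, align 8) → ends 48
c at 48 (size 4, align 4) → ends 52
rss at 52 (size 13, align 1) → ends 65
pad 3 to align 4 for g
g at 68 (size 4, align 4) → ends 72
d at 72 (size 4, align 4) → ends 76
pad 4 to align 8 for a
a at 80 (size 8, align 8) → ends 88
refcount at 88 (size 4, align 4) → ends 92
tail pad 4 to reach multiple of 8
total 96 bytes, alignment 8
80 − 96 = -16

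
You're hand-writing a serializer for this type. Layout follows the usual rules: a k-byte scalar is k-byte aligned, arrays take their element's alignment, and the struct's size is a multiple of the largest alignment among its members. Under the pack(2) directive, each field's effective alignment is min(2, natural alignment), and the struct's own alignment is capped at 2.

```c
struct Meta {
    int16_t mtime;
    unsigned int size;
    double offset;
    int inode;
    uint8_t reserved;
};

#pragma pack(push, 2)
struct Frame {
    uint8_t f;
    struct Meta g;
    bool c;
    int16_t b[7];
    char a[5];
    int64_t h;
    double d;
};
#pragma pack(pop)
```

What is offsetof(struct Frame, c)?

Meta: mtime at 0 (size 2, align 2) → ends 2; pad 2 to align 4 for size; size at 4 (size 4, align 4) → ends 8; offset at 8 (size 8, align 8) → ends 16; inode at 16 (size 4, align 4) → ends 20; reserved at 20 (size 1, align 1) → ends 21; tail pad 3 to reach multiple of 8; total 24 bytes, alignment 8
f at 0 (size 1, align 1) → ends 1
pad 1 to align 2 for g
g at 2 (size 24, align 2) → ends 26
c at 26 (size 1, align 1) → ends 27

26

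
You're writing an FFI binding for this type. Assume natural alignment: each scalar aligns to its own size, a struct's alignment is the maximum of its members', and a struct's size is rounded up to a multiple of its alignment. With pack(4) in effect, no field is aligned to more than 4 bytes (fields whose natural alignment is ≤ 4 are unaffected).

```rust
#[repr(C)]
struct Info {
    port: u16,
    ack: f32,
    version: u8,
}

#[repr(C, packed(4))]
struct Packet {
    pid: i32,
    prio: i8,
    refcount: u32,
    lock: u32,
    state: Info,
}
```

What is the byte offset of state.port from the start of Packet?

16

Info: port at 0 (size 2, align 2) → ends 2; pad 2 to align 4 for ack; ack at 4 (size 4, align 4) → ends 8; version at 8 (size 1, align 1) → ends 9; tail pad 3 to reach multiple of 4; total 12 bytes, alignment 4
pid at 0 (size 4, align 4) → ends 4
prio at 4 (size 1, align 1) → ends 5
pad 3 to align 4 for refcount
refcount at 8 (size 4, align 4) → ends 12
lock at 12 (size 4, align 4) → ends 16
state at 16 (size 12, align 4) → ends 28
within Info: port at 0
16 + 0 = 16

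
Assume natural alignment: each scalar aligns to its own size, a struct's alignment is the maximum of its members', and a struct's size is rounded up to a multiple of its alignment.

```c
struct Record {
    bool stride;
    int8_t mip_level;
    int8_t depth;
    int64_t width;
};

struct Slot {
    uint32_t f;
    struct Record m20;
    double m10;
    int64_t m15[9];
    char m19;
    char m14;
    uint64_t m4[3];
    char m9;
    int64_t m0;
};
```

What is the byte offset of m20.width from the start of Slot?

16

Record: stride at 0 (size 1, align 1) → ends 1; mip_level at 1 (size 1, align 1) → ends 2; depth at 2 (size 1, align 1) → ends 3; pad 5 to align 8 for width; width at 8 (size 8, align 8) → ends 16; total 16 bytes, alignment 8
f at 0 (size 4, align 4) → ends 4
pad 4 to align 8 for m20
m20 at 8 (size 16, align 8) → ends 24
within Record: width at 8
8 + 8 = 16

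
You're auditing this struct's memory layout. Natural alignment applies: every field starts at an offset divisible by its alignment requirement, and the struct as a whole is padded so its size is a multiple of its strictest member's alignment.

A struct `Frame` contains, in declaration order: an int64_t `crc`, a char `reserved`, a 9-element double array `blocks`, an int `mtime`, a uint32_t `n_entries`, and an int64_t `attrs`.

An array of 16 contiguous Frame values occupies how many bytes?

1664

0..8  crc  (8B, 8-aligned)
8..9  reserved  (1B, 1-aligned)
9..16  -- padding (7B)
16..88  blocks  (72B, 8-aligned)
88..92  mtime  (4B, 4-aligned)
92..96  n_entries  (4B, 4-aligned)
96..104  attrs  (8B, 8-aligned)
sizeof = 104, alignof = 8
array of 16: 16 × 104 = 1664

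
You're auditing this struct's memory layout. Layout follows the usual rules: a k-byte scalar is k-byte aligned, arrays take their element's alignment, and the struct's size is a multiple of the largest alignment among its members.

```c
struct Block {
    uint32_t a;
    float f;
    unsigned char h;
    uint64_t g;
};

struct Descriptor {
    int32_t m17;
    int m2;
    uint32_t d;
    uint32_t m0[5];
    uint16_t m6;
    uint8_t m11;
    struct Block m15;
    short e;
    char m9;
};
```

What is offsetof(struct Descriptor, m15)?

Block: a at 0 (size 4, align 4) → ends 4; f at 4 (size 4, align 4) → ends 8; h at 8 (size 1, align 1) → ends 9; pad 7 to align 8 for g; g at 16 (size 8, align 8) → ends 24; total 24 bytes, alignment 8
m17 at 0 (size 4, align 4) → ends 4
m2 at 4 (size 4, align 4) → ends 8
d at 8 (size 4, align 4) → ends 12
m0 at 12 (size 20, align 4) → ends 32
m6 at 32 (size 2, align 2) → ends 34
m11 at 34 (size 1, align 1) → ends 35
pad 5 to align 8 for m15
m15 at 40 (size 24, align 8) → ends 64

40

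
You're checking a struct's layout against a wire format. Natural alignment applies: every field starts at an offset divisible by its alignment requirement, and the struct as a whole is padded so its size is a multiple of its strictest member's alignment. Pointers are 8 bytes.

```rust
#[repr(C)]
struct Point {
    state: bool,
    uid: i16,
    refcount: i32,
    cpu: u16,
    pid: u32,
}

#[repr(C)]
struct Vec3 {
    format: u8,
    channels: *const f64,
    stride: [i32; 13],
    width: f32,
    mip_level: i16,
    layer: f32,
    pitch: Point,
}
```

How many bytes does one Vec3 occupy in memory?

Point: 0..1  state  (1B, 1-aligned); 1..2  -- padding (1B); 2..4  uid  (2B, 2-aligned); 4..8  refcount  (4B, 4-aligned); 8..10  cpu  (2B, 2-aligned); 10..12  -- padding (2B); 12..16  pid  (4B, 4-aligned); sizeof = 16, alignof = 4
0..1  format  (1B, 1-aligned)
1..8  -- padding (7B)
8..16  channels  (8B, 8-aligned)
16..68  stride  (52B, 4-aligned)
68..72  width  (4B, 4-aligned)
72..74  mip_level  (2B, 2-aligned)
74..76  -- padding (2B)
76..80  layer  (4B, 4-aligned)
80..96  pitch  (16B, 4-aligned)
sizeof = 96, alignof = 8

96 bytes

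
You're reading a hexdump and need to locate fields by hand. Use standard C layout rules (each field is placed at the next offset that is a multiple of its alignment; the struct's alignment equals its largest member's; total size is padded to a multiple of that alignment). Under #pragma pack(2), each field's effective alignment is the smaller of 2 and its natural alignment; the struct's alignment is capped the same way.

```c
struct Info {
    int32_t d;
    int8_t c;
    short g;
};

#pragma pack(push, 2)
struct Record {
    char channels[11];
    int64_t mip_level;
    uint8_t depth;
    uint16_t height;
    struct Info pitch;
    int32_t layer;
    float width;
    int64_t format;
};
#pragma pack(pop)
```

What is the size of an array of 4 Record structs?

Info: @0: d [4B, align 4] → 4; @4: c [1B, align 1] → 5; +1 pad (align 2); @6: g [2B, align 2] → 8; size 8, align 4
@0: channels [11B, align 1] → 11
+1 pad (align 2)
@12: mip_level [8B, align 2] → 20
@20: depth [1B, align 1] → 21
+1 pad (align 2)
@22: height [2B, align 2] → 24
@24: pitch [8B, align 2] → 32
@32: layer [4B, align 2] → 36
@36: width [4B, align 2] → 40
@40: format [8B, align 2] → 48
size 48, align 2
array of 4: 4 × 48 = 192

192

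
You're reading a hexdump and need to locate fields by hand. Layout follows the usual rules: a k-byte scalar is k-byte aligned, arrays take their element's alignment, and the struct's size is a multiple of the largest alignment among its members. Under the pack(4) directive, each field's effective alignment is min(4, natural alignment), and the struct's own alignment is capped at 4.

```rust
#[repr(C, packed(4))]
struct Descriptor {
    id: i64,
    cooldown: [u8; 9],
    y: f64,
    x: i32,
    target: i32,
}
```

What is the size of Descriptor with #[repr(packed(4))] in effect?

@0: id [8B, align 4] → 8
@8: cooldown [9B, align 1] → 17
+3 pad (align 4)
@20: y [8B, align 4] → 28
@28: x [4B, align 4] → 32
@32: target [4B, align 4] → 36
size 36, align 4

36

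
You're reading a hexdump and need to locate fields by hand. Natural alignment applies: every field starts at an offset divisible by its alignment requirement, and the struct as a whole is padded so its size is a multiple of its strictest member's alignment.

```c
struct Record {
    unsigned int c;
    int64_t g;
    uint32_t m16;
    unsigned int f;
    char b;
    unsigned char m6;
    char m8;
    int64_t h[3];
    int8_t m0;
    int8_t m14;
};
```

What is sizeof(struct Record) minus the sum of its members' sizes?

15

0..4  c  (4B, 4-aligned)
4..8  -- padding (4B)
8..16  g  (8B, 8-aligned)
16..20  m16  (4B, 4-aligned)
20..24  f  (4B, 4-aligned)
24..25  b  (1B, 1-aligned)
25..26  m6  (1B, 1-aligned)
26..27  m8  (1B, 1-aligned)
27..32  -- padding (5B)
32..56  h  (24B, 8-aligned)
56..57  m0  (1B, 1-aligned)
57..58  m14  (1B, 1-aligned)
58..64  -- tail padding (6B)
sizeof = 64, alignof = 8
data bytes 49, size 64 → padding 15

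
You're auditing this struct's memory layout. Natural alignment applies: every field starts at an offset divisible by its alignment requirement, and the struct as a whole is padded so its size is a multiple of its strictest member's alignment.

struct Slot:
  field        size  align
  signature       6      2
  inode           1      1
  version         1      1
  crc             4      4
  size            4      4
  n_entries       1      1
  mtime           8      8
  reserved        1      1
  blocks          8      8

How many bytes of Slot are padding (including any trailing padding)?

14

0..6  signature  (6B, 2-aligned)
6..7  inode  (1B, 1-aligned)
7..8  version  (1B, 1-aligned)
8..12  crc  (4B, 4-aligned)
12..16  size  (4B, 4-aligned)
16..17  n_entries  (1B, 1-aligned)
17..24  -- padding (7B)
24..32  mtime  (8B, 8-aligned)
32..33  reserved  (1B, 1-aligned)
33..40  -- padding (7B)
40..48  blocks  (8B, 8-aligned)
sizeof = 48, alignof = 8
data bytes 34, size 48 → padding 14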